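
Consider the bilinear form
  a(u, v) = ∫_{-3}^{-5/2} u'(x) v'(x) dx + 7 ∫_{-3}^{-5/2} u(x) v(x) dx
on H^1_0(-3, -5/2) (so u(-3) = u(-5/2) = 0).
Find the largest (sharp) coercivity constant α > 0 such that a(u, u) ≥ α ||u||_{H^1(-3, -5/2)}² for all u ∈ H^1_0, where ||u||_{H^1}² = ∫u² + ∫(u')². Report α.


α = 1

Coercivity of a(·,·) on H^1_0(-3, -5/2) means a(u, u) ≥ α ||u||_{H^1}² for every u ∈ H^1_0.
The interval has length L = 1/2, and Poincaré/coercivity depend only on L. Here a(u, u) = ∫(u')² + (7)·∫u².
Here c = 7 ≥ 1, so a(u,u) = ∫(u')² + c∫u² ≥ ∫(u')² + ∫u² = ||u||_{H^1}², i.e. α = 1 works. No larger α is possible: a(u,u) ≥ α||u||_{H^1}² means (1−α)∫(u')² ≥ (α−c)∫u², and for the modes u_n = sin(nπ(x−x₀)/L) (x₀ the left endpoint) one has ∫u_n²/∫(u_n')² = (L/(nπ))² → 0, so a(u_n,u_n)/||u_n||_{H^1}² → 1. Hence the optimal constant is α = 1.
Therefore α = 1.


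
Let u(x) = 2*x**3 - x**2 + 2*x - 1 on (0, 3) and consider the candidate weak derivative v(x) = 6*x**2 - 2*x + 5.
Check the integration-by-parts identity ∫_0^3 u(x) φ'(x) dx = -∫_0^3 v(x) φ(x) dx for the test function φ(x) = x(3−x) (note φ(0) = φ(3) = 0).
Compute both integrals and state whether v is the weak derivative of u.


LHS = -342/5, RHS = -819/10. No, v is not the weak derivative of u.

u(x) = 2*x**3 - x**2 + 2*x - 1, classical derivative u'(x) = 6*x**2 - 2*x + 2.
φ(x) = x(3−x), so φ'(x) = 3 - 2*x.
Note φ(0) = φ(3) = 0, so the boundary term u·φ vanishes.
LHS = ∫_0^3 u(x) φ'(x) dx = ∫_0^3 (-4*x^4 + 8*x^3 - 7*x^2 + 8*x - 3) dx. Term by term:
  ∫_0^3 -4*x^4 dx = -972/5;  ∫_0^3 8*x^3 dx = 162;  ∫_0^3 -7*x^2 dx = -63;
  ∫_0^3 8*x dx = 36;  ∫_0^3 -3 dx = -9.
Sum: -972/5 + 162 − 63 + 36 − 9 = -342/5.
So LHS = -342/5.
∫_0^3 v(x) φ(x) dx = ∫_0^3 (-6*x^4 + 20*x^3 - 11*x^2 + 15*x) dx. Term by term:
  ∫_0^3 -6*x^4 dx = -1458/5;  ∫_0^3 20*x^3 dx = 405;  ∫_0^3 -11*x^2 dx = -99;
  ∫_0^3 15*x dx = 135/2.
Sum: -1458/5 + 405 − 99 + 135/2 = 819/10.
So RHS = -∫_0^3 v(x) φ(x) dx = -819/10.
LHS − RHS = 27/2 ≠ 0, so the identity fails.
(For a valid weak derivative the identity must hold for EVERY test function, in particular this one. The failure shows v is NOT the weak derivative of u.)
Correct weak derivative would be u'(x) = 6*x**2 - 2*x + 2.


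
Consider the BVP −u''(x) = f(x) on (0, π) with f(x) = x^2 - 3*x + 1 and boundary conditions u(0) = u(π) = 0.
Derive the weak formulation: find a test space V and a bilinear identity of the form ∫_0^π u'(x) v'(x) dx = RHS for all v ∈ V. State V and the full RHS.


V = H^1_0(0, π) (so v(0) = v(π) = 0); weak form: ∫_0^π u'v' dx = ∫_0^π (x^2 - 3*x + 1) v dx for all v ∈ V.

Multiply both sides by a test function v and integrate from 0 to π:
  ∫_0^π −u''(x) v(x) dx = ∫_0^π f(x) v(x) dx.
Integrate the LHS by parts once:
  ∫_0^π −u'' v dx = −[u'(x) v(x)]_0^π + ∫_0^π u'(x) v'(x) dx.
Thus ∫_0^π u'(x) v'(x) dx = ∫_0^π f(x) v(x) dx + [u'(x) v(x)]_0^π.
Choose V so that boundary terms are either known or forced to vanish.
u is Dirichlet: u(0) = u(π) = 0. Let V = H^1_0(0, π); then v(0) = v(π) = 0, and [u' v]_0^π = 0.
Weak formulation: find u (satisfying any essential BC) such that ∫_0^π u'(x) v'(x) dx = ∫_0^π f v dx for all v ∈ V.
Substituting f(x) = x^2 - 3*x + 1, the right-hand side is ∫_0^π (x^2 - 3*x + 1) v dx.


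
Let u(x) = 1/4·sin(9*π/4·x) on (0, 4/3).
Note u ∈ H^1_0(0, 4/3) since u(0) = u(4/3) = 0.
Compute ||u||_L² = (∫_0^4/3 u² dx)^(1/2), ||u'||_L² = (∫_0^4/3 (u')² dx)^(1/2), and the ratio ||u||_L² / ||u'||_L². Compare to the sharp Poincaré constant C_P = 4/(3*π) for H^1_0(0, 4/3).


||u||_L² / ||u'||_L² = 4/(9*π) < C_P = 4/(3*π).

u(x) = 1/4·sin(9*π/4·x), so u'(x) = 9*π*cos(9*π*x/4)/16.
Writing u(x) = A·sin(kπx/L) with A = 1/4 and k = 3, use ∫_0^L sin²(kπx/L) dx = L/2 and ∫_0^L cos²(kπx/L) dx = L/2.
u² = 1/16·sin²(9*π/4·x) and (u')² = 81*π^2/256·cos²(9*π/4·x), and each of sin², cos² integrates to L/2 = 2/3 over (0, 4/3).
∫_0^4/3 u² dx = 1/24, so ||u||_L² = sqrt(6)/12.
∫_0^4/3 (u')² dx = 27*π^2/128, so ||u'||_L² = 3*sqrt(6)*π/16.
Ratio ||u||_L² / ||u'||_L² = 4/(9*π).
Sharp Poincaré constant on H^1_0(0, 4/3) is C_P = L/π = 4/(3*π), achieved by sin(3*π/4·x).
This is the k = 3 harmonic; the ratio L/(kπ) is strictly less than C_P = L/π, consistent with the sharp inequality ||u||_L² ≤ C_P ||u'||_L².


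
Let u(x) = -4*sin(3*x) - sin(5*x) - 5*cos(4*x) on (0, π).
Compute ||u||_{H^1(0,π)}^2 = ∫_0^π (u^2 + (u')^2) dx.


||u||_{H^1(0,π)}^2 = -24820/63 + 611*π/2

u'(x) = 20*sin(4*x) - 12*cos(3*x) - 5*cos(5*x).
Expand u² and (u')² and integrate term by term on (0, π), using: for integers n ≥ 1, ∫_0^π sin²(nx) dx = ∫_0^π cos²(nx) dx = π/2; for n ≠ n', ∫_0^π sin(nx)sin(n'x) dx = ∫_0^π cos(nx)cos(n'x) dx = 0; and by product-to-sum, ∫_0^π sin(nx)cos(n'x) dx = ½∫_0^π [sin((n+n')x) + sin((n−n')x)] dx, which is 0 when n+n' is even and 2n/(n²−n'²) when n+n' is odd (it need not vanish on (0, π)).
  u² squared terms: (-1)²·∫sin(5x)² dx = 1·π/2 = π/2;  (-5)²·∫cos(4x)² dx = 25·π/2 = 25*π/2;  (-4)²·∫sin(3x)² dx = 16·π/2 = 8*π.
  u² cross terms: 2·(-1)·(-5)·∫sin(5x)·cos(4x) dx = 10·(10/9) = 100/9;  2·(-1)·(-4)·∫sin(5x)·sin(3x) dx = 8·(0) = 0;  2·(-5)·(-4)·∫cos(4x)·sin(3x) dx = 40·(-6/7) = -240/7.
  So ∫_0^π u² dx = π/2 + 25*π/2 + 8*π + 100/9 + 0 − 240/7 = -1460/63 + 21*π.
  (u')² squared terms: (-12)²·∫cos(3x)² dx = 144·π/2 = 72*π;  (-5)²·∫cos(5x)² dx = 25·π/2 = 25*π/2;  (20)²·∫sin(4x)² dx = 400·π/2 = 200*π.
  (u')² cross terms: 2·(-12)·(-5)·∫cos(3x)·cos(5x) dx = 120·(0) = 0;  2·(-12)·(20)·∫cos(3x)·sin(4x) dx = -480·(8/7) = -3840/7;  2·(-5)·(20)·∫cos(5x)·sin(4x) dx = -200·(-8/9) = 1600/9.
  So ∫_0^π (u')² dx = 72*π + 25*π/2 + 200*π + 0 − 3840/7 + 1600/9 = -23360/63 + 569*π/2.
||u||_{H^1}^2 = (-1460/63 + 21*π) + (-23360/63 + 569*π/2) = -24820/63 + 611*π/2.


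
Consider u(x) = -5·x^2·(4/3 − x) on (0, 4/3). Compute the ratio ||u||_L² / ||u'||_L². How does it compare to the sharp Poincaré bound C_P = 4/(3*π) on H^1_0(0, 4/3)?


||u||_L² / ||u'||_L² = 2*sqrt(14)/21 < C_P = 4/(3*π).

u(x) = -5·x^2·(4/3 − x), so u'(x) = 5*x*(9*x - 8)/3.
u(x) = -5·x^2·(4/3 − x) vanishes at x = 0 and x = 4/3, so u ∈ H^1_0(0, 4/3). Differentiate via the product rule and integrate the resulting polynomials term by term.
  ∫_0^4/3 u² dx = ∫_0^4/3 (25*x^6 - 200*x^5/3 + 400*x^4/9) dx. Term by term:
    ∫_0^4/3 25*x^6 dx = 409600/15309;  ∫_0^4/3 -200*x^5/3 dx = -409600/6561;  ∫_0^4/3 400*x^4/9 dx = 81920/2187.
  Sum: 409600/15309 − 409600/6561 + 81920/2187 = 81920/45927.
  ∫_0^4/3 (u')² dx = ∫_0^4/3 (225*x^4 - 400*x^3 + 1600*x^2/9) dx. Term by term:
    ∫_0^4/3 225*x^4 dx = 5120/27;  ∫_0^4/3 -400*x^3 dx = -25600/81;  ∫_0^4/3 1600*x^2/9 dx = 102400/729.
  Sum: 5120/27 − 25600/81 + 102400/729 = 10240/729.
∫_0^4/3 u² dx = 81920/45927, so ||u||_L² = 128*sqrt(35)/567.
∫_0^4/3 (u')² dx = 10240/729, so ||u'||_L² = 32*sqrt(10)/27.
Ratio ||u||_L² / ||u'||_L² = 2*sqrt(14)/21.
Sharp Poincaré constant on H^1_0(0, 4/3) is C_P = L/π = 4/(3*π), achieved by sin(3*π/4·x).
A polynomial bump cannot attain the sharp Poincaré constant (only the first sine eigenfunction does), so the ratio is strictly less than C_P, consistent with ||u||_L² ≤ C_P ||u'||_L².


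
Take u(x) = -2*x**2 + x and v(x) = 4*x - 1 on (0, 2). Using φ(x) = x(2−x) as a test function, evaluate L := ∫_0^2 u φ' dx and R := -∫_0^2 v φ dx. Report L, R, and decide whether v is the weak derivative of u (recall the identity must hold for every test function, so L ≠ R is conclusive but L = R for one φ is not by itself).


LHS = 4, RHS = -4. No, v is not the weak derivative of u.

u(x) = -2*x**2 + x, classical derivative u'(x) = 1 - 4*x.
φ(x) = x(2−x), so φ'(x) = 2 - 2*x.
Note φ(0) = φ(2) = 0, so the boundary term u·φ vanishes.
LHS = ∫_0^2 u(x) φ'(x) dx = ∫_0^2 (4*x^3 - 6*x^2 + 2*x) dx. Term by term:
  ∫_0^2 4*x^3 dx = 16;  ∫_0^2 -6*x^2 dx = -16;  ∫_0^2 2*x dx = 4.
Sum: 16 − 16 + 4 = 4.
So LHS = 4.
∫_0^2 v(x) φ(x) dx = ∫_0^2 (-4*x^3 + 9*x^2 - 2*x) dx. Term by term:
  ∫_0^2 -4*x^3 dx = -16;  ∫_0^2 9*x^2 dx = 24;  ∫_0^2 -2*x dx = -4.
Sum: -16 + 24 − 4 = 4.
So RHS = -∫_0^2 v(x) φ(x) dx = -4.
LHS − RHS = 8 ≠ 0, so the identity fails.
(For a valid weak derivative the identity must hold for EVERY test function, in particular this one. The failure shows v is NOT the weak derivative of u.)
Correct weak derivative would be u'(x) = 1 - 4*x.


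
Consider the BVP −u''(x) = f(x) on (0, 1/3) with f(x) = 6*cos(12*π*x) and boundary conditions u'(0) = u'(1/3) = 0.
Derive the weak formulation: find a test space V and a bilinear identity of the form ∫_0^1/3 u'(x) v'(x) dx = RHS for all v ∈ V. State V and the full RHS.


V = H^1(0, 1/3) (no boundary constraint on v; u is determined up to an additive constant); weak form: ∫_0^1/3 u'v' dx = ∫_0^1/3 (6*cos(12*π*x)) v dx for all v ∈ V.

Multiply both sides by a test function v and integrate from 0 to 1/3:
  ∫_0^1/3 −u''(x) v(x) dx = ∫_0^1/3 f(x) v(x) dx.
Integrate the LHS by parts once:
  ∫_0^1/3 −u'' v dx = −[u'(x) v(x)]_0^1/3 + ∫_0^1/3 u'(x) v'(x) dx.
Thus ∫_0^1/3 u'(x) v'(x) dx = ∫_0^1/3 f(x) v(x) dx + [u'(x) v(x)]_0^1/3.
Choose V so that boundary terms are either known or forced to vanish.
u has homogeneous Neumann: u'(0) = u'(1/3) = 0. So [u' v]_0^1/3 = 0·v(1/3) − 0·v(0) = 0 for any v; take V = H^1(0, 1/3).
Weak formulation: find u (satisfying any essential BC) such that ∫_0^1/3 u'(x) v'(x) dx = ∫_0^1/3 f v dx for all v ∈ V (homogeneous Neumann, so boundary terms vanish).
Substituting f(x) = 6*cos(12*π*x), the right-hand side is ∫_0^1/3 (6*cos(12*π*x)) v dx.
Compatibility check (pure Neumann): taking v ≡ 1 ∈ V gives 0 = ∫_0^1/3 f dx + (0) − (0), i.e. ∫_0^1/3 f dx must equal u'(0) − u'(1/3) = 0. Indeed ∫_0^1/3 (6*cos(12*π*x)) dx = 0, so the data are compatible. The solution is then unique only up to an additive constant (fix it e.g. by requiring ∫_0^1/3 u dx = 0).


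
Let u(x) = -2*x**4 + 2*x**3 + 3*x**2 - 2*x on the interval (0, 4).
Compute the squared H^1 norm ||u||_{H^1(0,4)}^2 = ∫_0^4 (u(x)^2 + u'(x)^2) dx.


||u||_{H^1}^2 = 5585936/45

The H^1 norm (squared) on an interval (0, L) is
  ||u||_{H^1}^2 = ∫_0^L u(x)^2 dx + ∫_0^L u'(x)^2 dx.
Compute u'(x) = -8*x**3 + 6*x**2 + 6*x - 2.
Then u(x)^2 = 4*x**8 - 8*x**7 - 8*x**6 + 20*x**5 + x**4 - 12*x**3 + 4*x**2 and u'(x)^2 = 64*x**6 - 96*x**5 - 60*x**4 + 104*x**3 + 12*x**2 - 24*x + 4.
Integrate each monomial from 0 to 4 using ∫_0^4 c·x^n dx = c·4^(n+1)/(n+1):
  ∫_0^4 u(x)^2 dx = ∫_0^4 (4*x^8 - 8*x^7 - 8*x^6 + 20*x^5 + x^4 - 12*x^3 + 4*x^2) dx. Term by term:
    ∫_0^4 4*x^8 dx = 1048576/9;  ∫_0^4 -8*x^7 dx = -65536;  ∫_0^4 -8*x^6 dx = -131072/7;
    ∫_0^4 20*x^5 dx = 40960/3;  ∫_0^4 x^4 dx = 1024/5;  ∫_0^4 -12*x^3 dx = -768;
    ∫_0^4 4*x^2 dx = 256/3.
  Sum: 1048576/9 − 65536 − 131072/7 + 40960/3 + 1024/5 − 768 + 256/3 = 14308352/315.
  ∫_0^4 u'(x)^2 dx = ∫_0^4 (64*x^6 - 96*x^5 - 60*x^4 + 104*x^3 + 12*x^2 - 24*x + 4) dx. Term by term:
    ∫_0^4 64*x^6 dx = 1048576/7;  ∫_0^4 -96*x^5 dx = -65536;  ∫_0^4 -60*x^4 dx = -12288;
    ∫_0^4 104*x^3 dx = 6656;  ∫_0^4 12*x^2 dx = 256;  ∫_0^4 -24*x dx = -192;
    ∫_0^4 4 dx = 16.
  Sum: 1048576/7 − 65536 − 12288 + 6656 + 256 − 192 + 16 = 550960/7.
Adding: ||u||_{H^1}^2 = 14308352/315 + 550960/7 = 5585936/45.


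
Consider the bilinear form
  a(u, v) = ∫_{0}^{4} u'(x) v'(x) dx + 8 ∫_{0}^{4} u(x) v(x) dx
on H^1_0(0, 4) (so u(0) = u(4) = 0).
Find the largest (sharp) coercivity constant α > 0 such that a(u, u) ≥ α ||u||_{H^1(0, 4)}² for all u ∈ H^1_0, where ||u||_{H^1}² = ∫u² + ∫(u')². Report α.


α = 1

Coercivity of a(·,·) on H^1_0(0, 4) means a(u, u) ≥ α ||u||_{H^1}² for every u ∈ H^1_0.
The interval has length L = 4, and Poincaré/coercivity depend only on L. Here a(u, u) = ∫(u')² + (8)·∫u².
Here c = 8 ≥ 1, so a(u,u) = ∫(u')² + c∫u² ≥ ∫(u')² + ∫u² = ||u||_{H^1}², i.e. α = 1 works. No larger α is possible: a(u,u) ≥ α||u||_{H^1}² means (1−α)∫(u')² ≥ (α−c)∫u², and for the modes u_n = sin(nπ(x−x₀)/L) (x₀ the left endpoint) one has ∫u_n²/∫(u_n')² = (L/(nπ))² → 0, so a(u_n,u_n)/||u_n||_{H^1}² → 1. Hence the optimal constant is α = 1.
Therefore α = 1.


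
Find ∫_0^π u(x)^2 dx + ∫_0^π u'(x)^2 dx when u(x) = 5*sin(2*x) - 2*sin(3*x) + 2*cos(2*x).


||u||_{H^1(0,π)}^2 = -48 + 185*π/2

u'(x) = -4*sin(2*x) + 10*cos(2*x) - 6*cos(3*x).
Expand u² and (u')² and integrate term by term on (0, π), using: for integers n ≥ 1, ∫_0^π sin²(nx) dx = ∫_0^π cos²(nx) dx = π/2; for n ≠ n', ∫_0^π sin(nx)sin(n'x) dx = ∫_0^π cos(nx)cos(n'x) dx = 0; and by product-to-sum, ∫_0^π sin(nx)cos(n'x) dx = ½∫_0^π [sin((n+n')x) + sin((n−n')x)] dx, which is 0 when n+n' is even and 2n/(n²−n'²) when n+n' is odd (it need not vanish on (0, π)).
  u² squared terms: (-2)²·∫sin(3x)² dx = 4·π/2 = 2*π;  (2)²·∫cos(2x)² dx = 4·π/2 = 2*π;  (5)²·∫sin(2x)² dx = 25·π/2 = 25*π/2.
  u² cross terms: 2·(-2)·(2)·∫sin(3x)·cos(2x) dx = -8·(6/5) = -48/5;  2·(-2)·(5)·∫sin(3x)·sin(2x) dx = -20·(0) = 0;  2·(2)·(5)·∫cos(2x)·sin(2x) dx = 20·(0) = 0.
  So ∫_0^π u² dx = 2*π + 2*π + 25*π/2 − 48/5 + 0 + 0 = -48/5 + 33*π/2.
  (u')² squared terms: (-6)²·∫cos(3x)² dx = 36·π/2 = 18*π;  (-4)²·∫sin(2x)² dx = 16·π/2 = 8*π;  (10)²·∫cos(2x)² dx = 100·π/2 = 50*π.
  (u')² cross terms: 2·(-6)·(-4)·∫cos(3x)·sin(2x) dx = 48·(-4/5) = -192/5;  2·(-6)·(10)·∫cos(3x)·cos(2x) dx = -120·(0) = 0;  2·(-4)·(10)·∫sin(2x)·cos(2x) dx = -80·(0) = 0.
  So ∫_0^π (u')² dx = 18*π + 8*π + 50*π − 192/5 + 0 + 0 = -192/5 + 76*π.
||u||_{H^1}^2 = (-48/5 + 33*π/2) + (-192/5 + 76*π) = -48 + 185*π/2.


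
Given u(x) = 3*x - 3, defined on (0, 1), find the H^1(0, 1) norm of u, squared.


||u||_{H^1}^2 = 12

The H^1 norm (squared) on an interval (0, L) is
  ||u||_{H^1}^2 = ∫_0^L u(x)^2 dx + ∫_0^L u'(x)^2 dx.
Compute u'(x) = 3.
Then u(x)^2 = 9*x**2 - 18*x + 9 and u'(x)^2 = 9.
Integrate each monomial from 0 to 1 using ∫_0^1 c·x^n dx = c·1^(n+1)/(n+1):
  ∫_0^1 u(x)^2 dx = ∫_0^1 (9*x^2 - 18*x + 9) dx. Term by term:
    ∫_0^1 9*x^2 dx = 3;  ∫_0^1 -18*x dx = -9;  ∫_0^1 9 dx = 9.
  Sum: 3 − 9 + 9 = 3.
  ∫_0^1 u'(x)^2 dx = ∫_0^1 (9) dx. Term by term:
    ∫_0^1 9 dx = 9.
Adding: ||u||_{H^1}^2 = 3 + 9 = 12.


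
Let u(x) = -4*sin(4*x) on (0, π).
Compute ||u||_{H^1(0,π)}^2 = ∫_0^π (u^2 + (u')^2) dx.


||u||_{H^1(0,π)}^2 = 136*π

u'(x) = -16*cos(4*x).
Expand u² and (u')² and integrate term by term on (0, π), using: for integers n ≥ 1, ∫_0^π sin²(nx) dx = ∫_0^π cos²(nx) dx = π/2; for n ≠ n', ∫_0^π sin(nx)sin(n'x) dx = ∫_0^π cos(nx)cos(n'x) dx = 0; and by product-to-sum, ∫_0^π sin(nx)cos(n'x) dx = ½∫_0^π [sin((n+n')x) + sin((n−n')x)] dx, which is 0 when n+n' is even and 2n/(n²−n'²) when n+n' is odd (it need not vanish on (0, π)).
  u² squared terms: (-4)²·∫sin(4x)² dx = 16·π/2 = 8*π.
  So ∫_0^π u² dx = 8*π.
  (u')² squared terms: (-16)²·∫cos(4x)² dx = 256·π/2 = 128*π.
  So ∫_0^π (u')² dx = 128*π.
||u||_{H^1}^2 = (8*π) + (128*π) = 136*π.


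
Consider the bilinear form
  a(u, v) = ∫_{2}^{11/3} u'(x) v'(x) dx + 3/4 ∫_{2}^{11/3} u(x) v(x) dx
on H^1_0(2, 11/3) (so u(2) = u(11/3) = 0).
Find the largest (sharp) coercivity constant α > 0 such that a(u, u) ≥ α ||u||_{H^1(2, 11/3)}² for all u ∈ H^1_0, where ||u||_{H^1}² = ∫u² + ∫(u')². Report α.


α = 3*(25 + 12*π^2)/(4*(25 + 9*π^2))

Coercivity of a(·,·) on H^1_0(2, 11/3) means a(u, u) ≥ α ||u||_{H^1}² for every u ∈ H^1_0.
The interval has length L = 5/3, and Poincaré/coercivity depend only on L. Here a(u, u) = ∫(u')² + (3/4)·∫u².
Here 0 < c = 3/4 < 1. The condition a(u,u) ≥ α||u||_{H^1}² reads (1−α)∫(u')² ≥ (α−c)∫u². Any admissible α is ≤ 1 (rapidly oscillating u have ∫u²/∫(u')² → 0), and α = 1 would force 0 ≥ (1−c)∫u², impossible since c < 1; so 1−α > 0. By the sharp Poincaré inequality on H^1_0 of an interval of length L, ∫(u')² ≥ (π/L)²∫u² with equality for the first sine mode sin(π(x−x₀)/L) (x₀ the left endpoint), so the inequality holds for all u iff (1−α)(π/L)² ≥ α − c, i.e. α ≤ ((π/L)² + c)/((π/L)² + 1) = (1 + c(L/π)²)/(1 + (L/π)²). With (π/L)² = 9*π^2/25 and c = 3/4, the largest admissible constant is α = ((π/L)² + c)/((π/L)² + 1).
Simplifying, α = 3*(25 + 12*π^2)/(4*(25 + 9*π^2)).


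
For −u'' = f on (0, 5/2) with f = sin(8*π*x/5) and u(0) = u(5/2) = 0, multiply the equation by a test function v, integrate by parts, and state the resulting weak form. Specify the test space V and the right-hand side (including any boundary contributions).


V = H^1_0(0, 5/2) (so v(0) = v(5/2) = 0); weak form: ∫_0^5/2 u'v' dx = ∫_0^5/2 (sin(8*π*x/5)) v dx for all v ∈ V.

Multiply both sides by a test function v and integrate from 0 to 5/2:
  ∫_0^5/2 −u''(x) v(x) dx = ∫_0^5/2 f(x) v(x) dx.
Integrate the LHS by parts once:
  ∫_0^5/2 −u'' v dx = −[u'(x) v(x)]_0^5/2 + ∫_0^5/2 u'(x) v'(x) dx.
Thus ∫_0^5/2 u'(x) v'(x) dx = ∫_0^5/2 f(x) v(x) dx + [u'(x) v(x)]_0^5/2.
Choose V so that boundary terms are either known or forced to vanish.
u is Dirichlet: u(0) = u(5/2) = 0. Let V = H^1_0(0, 5/2); then v(0) = v(5/2) = 0, and [u' v]_0^5/2 = 0.
Weak formulation: find u (satisfying any essential BC) such that ∫_0^5/2 u'(x) v'(x) dx = ∫_0^5/2 f v dx for all v ∈ V.
Substituting f(x) = sin(8*π*x/5), the right-hand side is ∫_0^5/2 (sin(8*π*x/5)) v dx.


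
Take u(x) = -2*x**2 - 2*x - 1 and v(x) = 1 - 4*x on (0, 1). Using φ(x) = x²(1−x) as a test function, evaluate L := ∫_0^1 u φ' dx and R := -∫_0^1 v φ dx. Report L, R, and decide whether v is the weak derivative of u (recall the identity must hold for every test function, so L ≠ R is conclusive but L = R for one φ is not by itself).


LHS = 11/30, RHS = 7/60. No, v is not the weak derivative of u.

u(x) = -2*x**2 - 2*x - 1, classical derivative u'(x) = -4*x - 2.
φ(x) = x²(1−x), so φ'(x) = x*(2 - 3*x).
Note φ(0) = φ(1) = 0, so the boundary term u·φ vanishes.
LHS = ∫_0^1 u(x) φ'(x) dx = ∫_0^1 (6*x^4 + 2*x^3 - x^2 - 2*x) dx. Term by term:
  ∫_0^1 6*x^4 dx = 6/5;  ∫_0^1 2*x^3 dx = 1/2;  ∫_0^1 -x^2 dx = -1/3;
  ∫_0^1 -2*x dx = -1.
Sum: 6/5 + 1/2 − 1/3 − 1 = 11/30.
So LHS = 11/30.
∫_0^1 v(x) φ(x) dx = ∫_0^1 (4*x^4 - 5*x^3 + x^2) dx. Term by term:
  ∫_0^1 4*x^4 dx = 4/5;  ∫_0^1 -5*x^3 dx = -5/4;  ∫_0^1 x^2 dx = 1/3.
Sum: 4/5 − 5/4 + 1/3 = -7/60.
So RHS = -∫_0^1 v(x) φ(x) dx = 7/60.
LHS − RHS = 1/4 ≠ 0, so the identity fails.
(For a valid weak derivative the identity must hold for EVERY test function, in particular this one. The failure shows v is NOT the weak derivative of u.)
Correct weak derivative would be u'(x) = -4*x - 2.


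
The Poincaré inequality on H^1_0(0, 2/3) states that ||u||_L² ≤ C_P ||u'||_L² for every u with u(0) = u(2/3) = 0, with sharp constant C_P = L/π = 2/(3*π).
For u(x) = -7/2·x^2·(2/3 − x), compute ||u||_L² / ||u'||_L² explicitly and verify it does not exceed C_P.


||u||_L² / ||u'||_L² = sqrt(14)/21 < C_P = 2/(3*π).

u(x) = -7/2·x^2·(2/3 − x), so u'(x) = 7*x*(9*x - 4)/6.
u(x) = -7/2·x^2·(2/3 − x) vanishes at x = 0 and x = 2/3, so u ∈ H^1_0(0, 2/3). Differentiate via the product rule and integrate the resulting polynomials term by term.
  ∫_0^2/3 u² dx = ∫_0^2/3 (49*x^6/4 - 49*x^5/3 + 49*x^4/9) dx. Term by term:
    ∫_0^2/3 49*x^6/4 dx = 224/2187;  ∫_0^2/3 -49*x^5/3 dx = -1568/6561;  ∫_0^2/3 49*x^4/9 dx = 1568/10935.
  Sum: 224/2187 − 1568/6561 + 1568/10935 = 224/32805.
  ∫_0^2/3 (u')² dx = ∫_0^2/3 (441*x^4/4 - 98*x^3 + 196*x^2/9) dx. Term by term:
    ∫_0^2/3 441*x^4/4 dx = 392/135;  ∫_0^2/3 -98*x^3 dx = -392/81;  ∫_0^2/3 196*x^2/9 dx = 1568/729.
  Sum: 392/135 − 392/81 + 1568/729 = 784/3645.
∫_0^2/3 u² dx = 224/32805, so ||u||_L² = 4*sqrt(70)/405.
∫_0^2/3 (u')² dx = 784/3645, so ||u'||_L² = 28*sqrt(5)/135.
Ratio ||u||_L² / ||u'||_L² = sqrt(14)/21.
Sharp Poincaré constant on H^1_0(0, 2/3) is C_P = L/π = 2/(3*π), achieved by sin(3*π/2·x).
A polynomial bump cannot attain the sharp Poincaré constant (only the first sine eigenfunction does), so the ratio is strictly less than C_P, consistent with ||u||_L² ≤ C_P ||u'||_L².


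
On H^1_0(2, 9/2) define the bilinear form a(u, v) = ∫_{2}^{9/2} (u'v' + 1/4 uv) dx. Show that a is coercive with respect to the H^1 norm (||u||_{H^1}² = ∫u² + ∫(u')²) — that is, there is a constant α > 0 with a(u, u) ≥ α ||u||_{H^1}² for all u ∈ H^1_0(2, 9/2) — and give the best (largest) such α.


α = (25 + 16*π^2)/(4*(25 + 4*π^2))

Coercivity of a(·,·) on H^1_0(2, 9/2) means a(u, u) ≥ α ||u||_{H^1}² for every u ∈ H^1_0.
The interval has length L = 5/2, and Poincaré/coercivity depend only on L. Here a(u, u) = ∫(u')² + (1/4)·∫u².
Here 0 < c = 1/4 < 1. The condition a(u,u) ≥ α||u||_{H^1}² reads (1−α)∫(u')² ≥ (α−c)∫u². Any admissible α is ≤ 1 (rapidly oscillating u have ∫u²/∫(u')² → 0), and α = 1 would force 0 ≥ (1−c)∫u², impossible since c < 1; so 1−α > 0. By the sharp Poincaré inequality on H^1_0 of an interval of length L, ∫(u')² ≥ (π/L)²∫u² with equality for the first sine mode sin(π(x−x₀)/L) (x₀ the left endpoint), so the inequality holds for all u iff (1−α)(π/L)² ≥ α − c, i.e. α ≤ ((π/L)² + c)/((π/L)² + 1) = (1 + c(L/π)²)/(1 + (L/π)²). With (π/L)² = 4*π^2/25 and c = 1/4, the largest admissible constant is α = ((π/L)² + c)/((π/L)² + 1).
Simplifying, α = (25 + 16*π^2)/(4*(25 + 4*π^2)).


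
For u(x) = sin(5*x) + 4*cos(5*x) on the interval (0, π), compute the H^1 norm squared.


||u||_{H^1(0,π)}^2 = 221*π

u'(x) = -20*sin(5*x) + 5*cos(5*x).
Expand u² and (u')² and integrate term by term on (0, π), using: for integers n ≥ 1, ∫_0^π sin²(nx) dx = ∫_0^π cos²(nx) dx = π/2; for n ≠ n', ∫_0^π sin(nx)sin(n'x) dx = ∫_0^π cos(nx)cos(n'x) dx = 0; and by product-to-sum, ∫_0^π sin(nx)cos(n'x) dx = ½∫_0^π [sin((n+n')x) + sin((n−n')x)] dx, which is 0 when n+n' is even and 2n/(n²−n'²) when n+n' is odd (it need not vanish on (0, π)).
  u² squared terms: (4)²·∫cos(5x)² dx = 16·π/2 = 8*π;  (1)²·∫sin(5x)² dx = 1·π/2 = π/2.
  u² cross terms: 2·(4)·(1)·∫cos(5x)·sin(5x) dx = 8·(0) = 0.
  So ∫_0^π u² dx = 8*π + π/2 + 0 = 17*π/2.
  (u')² squared terms: (-20)²·∫sin(5x)² dx = 400·π/2 = 200*π;  (5)²·∫cos(5x)² dx = 25·π/2 = 25*π/2.
  (u')² cross terms: 2·(-20)·(5)·∫sin(5x)·cos(5x) dx = -200·(0) = 0.
  So ∫_0^π (u')² dx = 200*π + 25*π/2 + 0 = 425*π/2.
||u||_{H^1}^2 = (17*π/2) + (425*π/2) = 221*π.


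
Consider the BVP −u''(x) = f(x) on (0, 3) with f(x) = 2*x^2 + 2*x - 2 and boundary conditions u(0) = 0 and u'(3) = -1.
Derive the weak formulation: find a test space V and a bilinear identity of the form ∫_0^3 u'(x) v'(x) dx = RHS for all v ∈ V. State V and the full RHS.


V = {v ∈ H^1(0, 3) : v(0) = 0} (test functions vanish at x = 0 where u is specified); weak form: ∫_0^3 u'v' dx = ∫_0^3 (2*x^2 + 2*x - 2) v dx − v(3) for all v ∈ V.

Multiply both sides by a test function v and integrate from 0 to 3:
  ∫_0^3 −u''(x) v(x) dx = ∫_0^3 f(x) v(x) dx.
Integrate the LHS by parts once:
  ∫_0^3 −u'' v dx = −[u'(x) v(x)]_0^3 + ∫_0^3 u'(x) v'(x) dx.
Thus ∫_0^3 u'(x) v'(x) dx = ∫_0^3 f(x) v(x) dx + [u'(x) v(x)]_0^3.
Choose V so that boundary terms are either known or forced to vanish.
Mixed BC: u(0) = 0 (Dirichlet) and u'(3) = -1 (Neumann). Define V = {v ∈ H^1(0, 3) : v(0) = 0}. Then [u' v]_0^3 = u'(3)·v(3) − u'(0)·0 = − v(3).
Weak formulation: find u (satisfying any essential BC) such that ∫_0^3 u'(x) v'(x) dx = ∫_0^3 f v dx − v(3) for all v ∈ V (Dirichlet at 0 absorbed into V; Neumann datum at x = 3 contributes the boundary term).
Substituting f(x) = 2*x^2 + 2*x - 2, the right-hand side is ∫_0^3 (2*x^2 + 2*x - 2) v dx − v(3).


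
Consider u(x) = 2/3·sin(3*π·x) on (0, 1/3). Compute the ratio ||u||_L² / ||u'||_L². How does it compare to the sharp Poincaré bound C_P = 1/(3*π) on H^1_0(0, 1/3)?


||u||_L² / ||u'||_L² = 1/(3*π) = C_P.

u(x) = 2/3·sin(3*π·x), so u'(x) = 2*π*cos(3*π*x).
Writing u(x) = A·sin(kπx/L) with A = 2/3 and k = 1, use ∫_0^L sin²(kπx/L) dx = L/2 and ∫_0^L cos²(kπx/L) dx = L/2.
u² = 4/9·sin²(3*π·x) and (u')² = 4*π^2·cos²(3*π·x), and each of sin², cos² integrates to L/2 = 1/6 over (0, 1/3).
∫_0^1/3 u² dx = 2/27, so ||u||_L² = sqrt(6)/9.
∫_0^1/3 (u')² dx = 2*π^2/3, so ||u'||_L² = sqrt(6)*π/3.
Ratio ||u||_L² / ||u'||_L² = 1/(3*π).
Sharp Poincaré constant on H^1_0(0, 1/3) is C_P = L/π = 1/(3*π), achieved by sin(3*π·x).
This is the k = 1 eigenfunction (up to amplitude), so the ratio equals the sharp Poincaré constant exactly.


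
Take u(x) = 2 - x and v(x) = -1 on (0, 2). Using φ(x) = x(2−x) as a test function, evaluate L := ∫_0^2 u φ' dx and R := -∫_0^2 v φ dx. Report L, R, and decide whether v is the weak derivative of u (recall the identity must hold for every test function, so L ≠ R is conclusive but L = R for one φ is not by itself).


LHS = 4/3, RHS = 4/3. Yes, v = u' weakly.

u(x) = 2 - x, classical derivative u'(x) = -1.
φ(x) = x(2−x), so φ'(x) = 2 - 2*x.
Note φ(0) = φ(2) = 0, so the boundary term u·φ vanishes.
LHS = ∫_0^2 u(x) φ'(x) dx = ∫_0^2 (2*x^2 - 6*x + 4) dx. Term by term:
  ∫_0^2 2*x^2 dx = 16/3;  ∫_0^2 -6*x dx = -12;  ∫_0^2 4 dx = 8.
Sum: 16/3 − 12 + 8 = 4/3.
So LHS = 4/3.
∫_0^2 v(x) φ(x) dx = ∫_0^2 (x^2 - 2*x) dx. Term by term:
  ∫_0^2 x^2 dx = 8/3;  ∫_0^2 -2*x dx = -4.
Sum: 8/3 − 4 = -4/3.
So RHS = -∫_0^2 v(x) φ(x) dx = 4/3.
LHS = RHS, so the identity holds for this test φ.
Moreover u is smooth here and v(x) = u'(x) = -1 pointwise, so the identity holds for every test function. Hence v is the weak derivative of u.


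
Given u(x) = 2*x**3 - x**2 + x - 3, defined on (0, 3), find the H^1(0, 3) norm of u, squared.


||u||_{H^1}^2 = 152517/70

The H^1 norm (squared) on an interval (0, L) is
  ||u||_{H^1}^2 = ∫_0^L u(x)^2 dx + ∫_0^L u'(x)^2 dx.
Compute u'(x) = 6*x**2 - 2*x + 1.
Then u(x)^2 = 4*x**6 - 4*x**5 + 5*x**4 - 14*x**3 + 7*x**2 - 6*x + 9 and u'(x)^2 = 36*x**4 - 24*x**3 + 16*x**2 - 4*x + 1.
Integrate each monomial from 0 to 3 using ∫_0^3 c·x^n dx = c·3^(n+1)/(n+1):
  ∫_0^3 u(x)^2 dx = ∫_0^3 (4*x^6 - 4*x^5 + 5*x^4 - 14*x^3 + 7*x^2 - 6*x + 9) dx. Term by term:
    ∫_0^3 4*x^6 dx = 8748/7;  ∫_0^3 -4*x^5 dx = -486;  ∫_0^3 5*x^4 dx = 243;
    ∫_0^3 -14*x^3 dx = -567/2;  ∫_0^3 7*x^2 dx = 63;  ∫_0^3 -6*x dx = -27;
    ∫_0^3 9 dx = 27.
  Sum: 8748/7 − 486 + 243 − 567/2 + 63 − 27 + 27 = 11007/14.
  ∫_0^3 u'(x)^2 dx = ∫_0^3 (36*x^4 - 24*x^3 + 16*x^2 - 4*x + 1) dx. Term by term:
    ∫_0^3 36*x^4 dx = 8748/5;  ∫_0^3 -24*x^3 dx = -486;  ∫_0^3 16*x^2 dx = 144;
    ∫_0^3 -4*x dx = -18;  ∫_0^3 1 dx = 3.
  Sum: 8748/5 − 486 + 144 − 18 + 3 = 6963/5.
Adding: ||u||_{H^1}^2 = 11007/14 + 6963/5 = 152517/70.


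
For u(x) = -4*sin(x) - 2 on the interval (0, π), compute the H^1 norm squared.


||u||_{H^1(0,π)}^2 = 32 + 20*π

u'(x) = -4*cos(x).
Expand u² and (u')² and integrate term by term on (0, π), using: for integers n ≥ 1, ∫_0^π sin²(nx) dx = ∫_0^π cos²(nx) dx = π/2; for n ≠ n', ∫_0^π sin(nx)sin(n'x) dx = ∫_0^π cos(nx)cos(n'x) dx = 0; and by product-to-sum, ∫_0^π sin(nx)cos(n'x) dx = ½∫_0^π [sin((n+n')x) + sin((n−n')x)] dx, which is 0 when n+n' is even and 2n/(n²−n'²) when n+n' is odd (it need not vanish on (0, π)). For the constant mode: ∫_0^π 1 dx = π, ∫_0^π cos(nx) dx = 0, ∫_0^π sin(nx) dx = (1−(−1)^n)/n.
  u² squared terms: (-2)²·∫1 dx = 4·π = 4*π;  (-4)²·∫sin(x)² dx = 16·π/2 = 8*π.
  u² cross terms: 2·(-2)·(-4)·∫1·sin(x) dx = 16·(2) = 32.
  So ∫_0^π u² dx = 4*π + 8*π + 32 = 32 + 12*π.
  (u')² squared terms: (-4)²·∫cos(x)² dx = 16·π/2 = 8*π.
  So ∫_0^π (u')² dx = 8*π.
||u||_{H^1}^2 = (32 + 12*π) + (8*π) = 32 + 20*π.


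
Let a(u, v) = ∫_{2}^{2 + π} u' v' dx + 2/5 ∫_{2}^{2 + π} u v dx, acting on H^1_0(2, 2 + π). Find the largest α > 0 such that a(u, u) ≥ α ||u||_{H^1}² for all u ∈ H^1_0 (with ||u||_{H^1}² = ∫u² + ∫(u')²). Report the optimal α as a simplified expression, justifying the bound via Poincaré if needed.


α = 7/10

Coercivity of a(·,·) on H^1_0(2, 2 + π) means a(u, u) ≥ α ||u||_{H^1}² for every u ∈ H^1_0.
The interval has length L = π, and Poincaré/coercivity depend only on L. Here a(u, u) = ∫(u')² + (2/5)·∫u².
Here 0 < c = 2/5 < 1. The condition a(u,u) ≥ α||u||_{H^1}² reads (1−α)∫(u')² ≥ (α−c)∫u². Any admissible α is ≤ 1 (rapidly oscillating u have ∫u²/∫(u')² → 0), and α = 1 would force 0 ≥ (1−c)∫u², impossible since c < 1; so 1−α > 0. By the sharp Poincaré inequality on H^1_0 of an interval of length L, ∫(u')² ≥ (π/L)²∫u² with equality for the first sine mode sin(π(x−x₀)/L) (x₀ the left endpoint), so the inequality holds for all u iff (1−α)(π/L)² ≥ α − c, i.e. α ≤ ((π/L)² + c)/((π/L)² + 1) = (1 + c(L/π)²)/(1 + (L/π)²). With (π/L)² = 1 and c = 2/5, the largest admissible constant is α = ((π/L)² + c)/((π/L)² + 1).
Simplifying, α = 7/10.


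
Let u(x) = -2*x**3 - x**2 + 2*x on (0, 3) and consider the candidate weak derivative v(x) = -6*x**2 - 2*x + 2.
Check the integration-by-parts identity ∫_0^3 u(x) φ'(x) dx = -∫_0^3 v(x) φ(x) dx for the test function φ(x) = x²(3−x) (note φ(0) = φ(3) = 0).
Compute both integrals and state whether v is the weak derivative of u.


LHS = 783/5, RHS = 783/5. Yes, v = u' weakly.

u(x) = -2*x**3 - x**2 + 2*x, classical derivative u'(x) = -6*x**2 - 2*x + 2.
φ(x) = x²(3−x), so φ'(x) = 3*x*(2 - x).
Note φ(0) = φ(3) = 0, so the boundary term u·φ vanishes.
LHS = ∫_0^3 u(x) φ'(x) dx = ∫_0^3 (6*x^5 - 9*x^4 - 12*x^3 + 12*x^2) dx. Term by term:
  ∫_0^3 6*x^5 dx = 729;  ∫_0^3 -9*x^4 dx = -2187/5;  ∫_0^3 -12*x^3 dx = -243;
  ∫_0^3 12*x^2 dx = 108.
Sum: 729 − 2187/5 − 243 + 108 = 783/5.
So LHS = 783/5.
∫_0^3 v(x) φ(x) dx = ∫_0^3 (6*x^5 - 16*x^4 - 8*x^3 + 6*x^2) dx. Term by term:
  ∫_0^3 6*x^5 dx = 729;  ∫_0^3 -16*x^4 dx = -3888/5;  ∫_0^3 -8*x^3 dx = -162;
  ∫_0^3 6*x^2 dx = 54.
Sum: 729 − 3888/5 − 162 + 54 = -783/5.
So RHS = -∫_0^3 v(x) φ(x) dx = 783/5.
LHS = RHS, so the identity holds for this test φ.
Moreover u is smooth here and v(x) = u'(x) = -6*x**2 - 2*x + 2 pointwise, so the identity holds for every test function. Hence v is the weak derivative of u.


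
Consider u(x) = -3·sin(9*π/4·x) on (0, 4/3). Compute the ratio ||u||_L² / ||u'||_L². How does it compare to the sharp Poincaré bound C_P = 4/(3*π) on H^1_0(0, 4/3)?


||u||_L² / ||u'||_L² = 4/(9*π) < C_P = 4/(3*π).

u(x) = -3·sin(9*π/4·x), so u'(x) = -27*π*cos(9*π*x/4)/4.
Writing u(x) = A·sin(kπx/L) with A = -3 and k = 3, use ∫_0^L sin²(kπx/L) dx = L/2 and ∫_0^L cos²(kπx/L) dx = L/2.
u² = 9·sin²(9*π/4·x) and (u')² = 729*π^2/16·cos²(9*π/4·x), and each of sin², cos² integrates to L/2 = 2/3 over (0, 4/3).
∫_0^4/3 u² dx = 6, so ||u||_L² = sqrt(6).
∫_0^4/3 (u')² dx = 243*π^2/8, so ||u'||_L² = 9*sqrt(6)*π/4.
Ratio ||u||_L² / ||u'||_L² = 4/(9*π).
Sharp Poincaré constant on H^1_0(0, 4/3) is C_P = L/π = 4/(3*π), achieved by sin(3*π/4·x).
This is the k = 3 harmonic; the ratio L/(kπ) is strictly less than C_P = L/π, consistent with the sharp inequality ||u||_L² ≤ C_P ||u'||_L².


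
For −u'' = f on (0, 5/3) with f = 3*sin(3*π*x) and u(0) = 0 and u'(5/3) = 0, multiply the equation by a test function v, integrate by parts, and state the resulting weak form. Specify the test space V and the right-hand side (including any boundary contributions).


V = {v ∈ H^1(0, 5/3) : v(0) = 0} (test functions vanish at x = 0 where u is specified); weak form: ∫_0^5/3 u'v' dx = ∫_0^5/3 (3*sin(3*π*x)) v dx for all v ∈ V.

Multiply both sides by a test function v and integrate from 0 to 5/3:
  ∫_0^5/3 −u''(x) v(x) dx = ∫_0^5/3 f(x) v(x) dx.
Integrate the LHS by parts once:
  ∫_0^5/3 −u'' v dx = −[u'(x) v(x)]_0^5/3 + ∫_0^5/3 u'(x) v'(x) dx.
Thus ∫_0^5/3 u'(x) v'(x) dx = ∫_0^5/3 f(x) v(x) dx + [u'(x) v(x)]_0^5/3.
Choose V so that boundary terms are either known or forced to vanish.
Mixed BC: u(0) = 0 (Dirichlet) and u'(5/3) = 0 (Neumann). Define V = {v ∈ H^1(0, 5/3) : v(0) = 0}. Then [u' v]_0^5/3 = u'(5/3)·v(5/3) − u'(0)·0 = 0.
Weak formulation: find u (satisfying any essential BC) such that ∫_0^5/3 u'(x) v'(x) dx = ∫_0^5/3 f v dx for all v ∈ V (Dirichlet at 0 absorbed into V; the Neumann datum at x = 5/3 is zero, so no boundary term remains).
Substituting f(x) = 3*sin(3*π*x), the right-hand side is ∫_0^5/3 (3*sin(3*π*x)) v dx.


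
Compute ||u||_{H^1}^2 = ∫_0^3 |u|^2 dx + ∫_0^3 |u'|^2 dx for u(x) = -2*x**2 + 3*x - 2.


||u||_{H^1}^2 = 627/5

The H^1 norm (squared) on an interval (0, L) is
  ||u||_{H^1}^2 = ∫_0^L u(x)^2 dx + ∫_0^L u'(x)^2 dx.
Compute u'(x) = 3 - 4*x.
Then u(x)^2 = 4*x**4 - 12*x**3 + 17*x**2 - 12*x + 4 and u'(x)^2 = 16*x**2 - 24*x + 9.
Integrate each monomial from 0 to 3 using ∫_0^3 c·x^n dx = c·3^(n+1)/(n+1):
  ∫_0^3 u(x)^2 dx = ∫_0^3 (4*x^4 - 12*x^3 + 17*x^2 - 12*x + 4) dx. Term by term:
    ∫_0^3 4*x^4 dx = 972/5;  ∫_0^3 -12*x^3 dx = -243;  ∫_0^3 17*x^2 dx = 153;
    ∫_0^3 -12*x dx = -54;  ∫_0^3 4 dx = 12.
  Sum: 972/5 − 243 + 153 − 54 + 12 = 312/5.
  ∫_0^3 u'(x)^2 dx = ∫_0^3 (16*x^2 - 24*x + 9) dx. Term by term:
    ∫_0^3 16*x^2 dx = 144;  ∫_0^3 -24*x dx = -108;  ∫_0^3 9 dx = 27.
  Sum: 144 − 108 + 27 = 63.
Adding: ||u||_{H^1}^2 = 312/5 + 63 = 627/5.


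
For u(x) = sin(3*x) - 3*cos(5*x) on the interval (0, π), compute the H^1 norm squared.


||u||_{H^1(0,π)}^2 = 122*π

u'(x) = 15*sin(5*x) + 3*cos(3*x).
Expand u² and (u')² and integrate term by term on (0, π), using: for integers n ≥ 1, ∫_0^π sin²(nx) dx = ∫_0^π cos²(nx) dx = π/2; for n ≠ n', ∫_0^π sin(nx)sin(n'x) dx = ∫_0^π cos(nx)cos(n'x) dx = 0; and by product-to-sum, ∫_0^π sin(nx)cos(n'x) dx = ½∫_0^π [sin((n+n')x) + sin((n−n')x)] dx, which is 0 when n+n' is even and 2n/(n²−n'²) when n+n' is odd (it need not vanish on (0, π)).
  u² squared terms: (-3)²·∫cos(5x)² dx = 9·π/2 = 9*π/2;  (1)²·∫sin(3x)² dx = 1·π/2 = π/2.
  u² cross terms: 2·(-3)·(1)·∫cos(5x)·sin(3x) dx = -6·(0) = 0.
  So ∫_0^π u² dx = 9*π/2 + π/2 + 0 = 5*π.
  (u')² squared terms: (3)²·∫cos(3x)² dx = 9·π/2 = 9*π/2;  (15)²·∫sin(5x)² dx = 225·π/2 = 225*π/2.
  (u')² cross terms: 2·(3)·(15)·∫cos(3x)·sin(5x) dx = 90·(0) = 0.
  So ∫_0^π (u')² dx = 9*π/2 + 225*π/2 + 0 = 117*π.
||u||_{H^1}^2 = (5*π) + (117*π) = 122*π.


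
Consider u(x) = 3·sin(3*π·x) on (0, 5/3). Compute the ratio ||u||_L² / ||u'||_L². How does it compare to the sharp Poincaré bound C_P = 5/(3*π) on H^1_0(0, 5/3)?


||u||_L² / ||u'||_L² = 1/(3*π) < C_P = 5/(3*π).

u(x) = 3·sin(3*π·x), so u'(x) = 9*π*cos(3*π*x).
Writing u(x) = A·sin(kπx/L) with A = 3 and k = 5, use ∫_0^L sin²(kπx/L) dx = L/2 and ∫_0^L cos²(kπx/L) dx = L/2.
u² = 9·sin²(3*π·x) and (u')² = 81*π^2·cos²(3*π·x), and each of sin², cos² integrates to L/2 = 5/6 over (0, 5/3).
∫_0^5/3 u² dx = 15/2, so ||u||_L² = sqrt(30)/2.
∫_0^5/3 (u')² dx = 135*π^2/2, so ||u'||_L² = 3*sqrt(30)*π/2.
Ratio ||u||_L² / ||u'||_L² = 1/(3*π).
Sharp Poincaré constant on H^1_0(0, 5/3) is C_P = L/π = 5/(3*π), achieved by sin(3*π/5·x).
This is the k = 5 harmonic; the ratio L/(kπ) is strictly less than C_P = L/π, consistent with the sharp inequality ||u||_L² ≤ C_P ||u'||_L².


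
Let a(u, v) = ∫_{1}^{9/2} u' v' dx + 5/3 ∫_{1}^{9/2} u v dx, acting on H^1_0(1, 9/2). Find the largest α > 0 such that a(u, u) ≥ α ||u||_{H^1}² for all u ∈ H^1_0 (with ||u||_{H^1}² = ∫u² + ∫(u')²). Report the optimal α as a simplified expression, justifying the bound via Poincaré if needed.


α = 1

Coercivity of a(·,·) on H^1_0(1, 9/2) means a(u, u) ≥ α ||u||_{H^1}² for every u ∈ H^1_0.
The interval has length L = 7/2, and Poincaré/coercivity depend only on L. Here a(u, u) = ∫(u')² + (5/3)·∫u².
Here c = 5/3 ≥ 1, so a(u,u) = ∫(u')² + c∫u² ≥ ∫(u')² + ∫u² = ||u||_{H^1}², i.e. α = 1 works. No larger α is possible: a(u,u) ≥ α||u||_{H^1}² means (1−α)∫(u')² ≥ (α−c)∫u², and for the modes u_n = sin(nπ(x−x₀)/L) (x₀ the left endpoint) one has ∫u_n²/∫(u_n')² = (L/(nπ))² → 0, so a(u_n,u_n)/||u_n||_{H^1}² → 1. Hence the optimal constant is α = 1.
Therefore α = 1.


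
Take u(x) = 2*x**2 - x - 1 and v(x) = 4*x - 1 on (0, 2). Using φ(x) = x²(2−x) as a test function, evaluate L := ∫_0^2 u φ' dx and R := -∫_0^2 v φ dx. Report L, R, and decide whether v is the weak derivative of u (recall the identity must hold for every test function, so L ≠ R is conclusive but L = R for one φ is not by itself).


LHS = -76/15, RHS = -76/15. Yes, v = u' weakly.

u(x) = 2*x**2 - x - 1, classical derivative u'(x) = 4*x - 1.
φ(x) = x²(2−x), so φ'(x) = x*(4 - 3*x).
Note φ(0) = φ(2) = 0, so the boundary term u·φ vanishes.
LHS = ∫_0^2 u(x) φ'(x) dx = ∫_0^2 (-6*x^4 + 11*x^3 - x^2 - 4*x) dx. Term by term:
  ∫_0^2 -6*x^4 dx = -192/5;  ∫_0^2 11*x^3 dx = 44;  ∫_0^2 -x^2 dx = -8/3;
  ∫_0^2 -4*x dx = -8.
Sum: -192/5 + 44 − 8/3 − 8 = -76/15.
So LHS = -76/15.
∫_0^2 v(x) φ(x) dx = ∫_0^2 (-4*x^4 + 9*x^3 - 2*x^2) dx. Term by term:
  ∫_0^2 -4*x^4 dx = -128/5;  ∫_0^2 9*x^3 dx = 36;  ∫_0^2 -2*x^2 dx = -16/3.
Sum: -128/5 + 36 − 16/3 = 76/15.
So RHS = -∫_0^2 v(x) φ(x) dx = -76/15.
LHS = RHS, so the identity holds for this test φ.
Moreover u is smooth here and v(x) = u'(x) = 4*x - 1 pointwise, so the identity holds for every test function. Hence v is the weak derivative of u.


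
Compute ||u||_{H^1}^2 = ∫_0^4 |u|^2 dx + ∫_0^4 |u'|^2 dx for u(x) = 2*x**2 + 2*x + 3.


||u||_{H^1}^2 = 34348/15

The H^1 norm (squared) on an interval (0, L) is
  ||u||_{H^1}^2 = ∫_0^L u(x)^2 dx + ∫_0^L u'(x)^2 dx.
Compute u'(x) = 4*x + 2.
Then u(x)^2 = 4*x**4 + 8*x**3 + 16*x**2 + 12*x + 9 and u'(x)^2 = 16*x**2 + 16*x + 4.
Integrate each monomial from 0 to 4 using ∫_0^4 c·x^n dx = c·4^(n+1)/(n+1):
  ∫_0^4 u(x)^2 dx = ∫_0^4 (4*x^4 + 8*x^3 + 16*x^2 + 12*x + 9) dx. Term by term:
    ∫_0^4 4*x^4 dx = 4096/5;  ∫_0^4 8*x^3 dx = 512;  ∫_0^4 16*x^2 dx = 1024/3;
    ∫_0^4 12*x dx = 96;  ∫_0^4 9 dx = 36.
  Sum: 4096/5 + 512 + 1024/3 + 96 + 36 = 27068/15.
  ∫_0^4 u'(x)^2 dx = ∫_0^4 (16*x^2 + 16*x + 4) dx. Term by term:
    ∫_0^4 16*x^2 dx = 1024/3;  ∫_0^4 16*x dx = 128;  ∫_0^4 4 dx = 16.
  Sum: 1024/3 + 128 + 16 = 1456/3.
Adding: ||u||_{H^1}^2 = 27068/15 + 1456/3 = 34348/15.


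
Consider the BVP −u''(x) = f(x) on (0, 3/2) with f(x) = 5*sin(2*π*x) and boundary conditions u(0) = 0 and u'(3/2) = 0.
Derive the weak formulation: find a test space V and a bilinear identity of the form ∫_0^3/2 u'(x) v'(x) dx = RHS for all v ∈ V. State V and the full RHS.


V = {v ∈ H^1(0, 3/2) : v(0) = 0} (test functions vanish at x = 0 where u is specified); weak form: ∫_0^3/2 u'v' dx = ∫_0^3/2 (5*sin(2*π*x)) v dx for all v ∈ V.

Multiply both sides by a test function v and integrate from 0 to 3/2:
  ∫_0^3/2 −u''(x) v(x) dx = ∫_0^3/2 f(x) v(x) dx.
Integrate the LHS by parts once:
  ∫_0^3/2 −u'' v dx = −[u'(x) v(x)]_0^3/2 + ∫_0^3/2 u'(x) v'(x) dx.
Thus ∫_0^3/2 u'(x) v'(x) dx = ∫_0^3/2 f(x) v(x) dx + [u'(x) v(x)]_0^3/2.
Choose V so that boundary terms are either known or forced to vanish.
Mixed BC: u(0) = 0 (Dirichlet) and u'(3/2) = 0 (Neumann). Define V = {v ∈ H^1(0, 3/2) : v(0) = 0}. Then [u' v]_0^3/2 = u'(3/2)·v(3/2) − u'(0)·0 = 0.
Weak formulation: find u (satisfying any essential BC) such that ∫_0^3/2 u'(x) v'(x) dx = ∫_0^3/2 f v dx for all v ∈ V (Dirichlet at 0 absorbed into V; the Neumann datum at x = 3/2 is zero, so no boundary term remains).
Substituting f(x) = 5*sin(2*π*x), the right-hand side is ∫_0^3/2 (5*sin(2*π*x)) v dx.
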